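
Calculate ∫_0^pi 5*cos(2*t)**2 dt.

5*pi/2

Use the identity cos^2(2*t) = (1 + cos(4*t))/2.
An antiderivative is F(t) = 5*t/2 + 5*sin(4*t)/8.
Then F(pi) - F(0) = (5*pi/2) - (0) = 5*pi/2.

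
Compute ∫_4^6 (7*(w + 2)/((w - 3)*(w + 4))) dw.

Factor the denominator: w**2 + w - 12 = (w + 4)(w - 3).
Partial fractions: 7*(w + 2)/((w - 3)*(w + 4)) = 2/(w + 4) + 5/(w - 3).
An antiderivative is F(w) = 5*log(w - 3) + 2*log(w + 4).
Then F(6) - F(4) = (2*log(2) + 2*log(5) + 5*log(3)) - (log(64)) = -4*log(2) + 2*log(5) + 5*log(3).

-4*log(2) + 2*log(5) + 5*log(3)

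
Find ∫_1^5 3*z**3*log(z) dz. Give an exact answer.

-117 + 1875*log(5)/4

Integrate by parts once (u = ln z, dv = 3*z**3 dz).
An antiderivative is F(z) = 3*z**4*(4*log(z) - 1)/16.
Then F(5) - F(1) = (-1875/16 + 1875*log(5)/4) - (-3/16) = -117 + 1875*log(5)/4.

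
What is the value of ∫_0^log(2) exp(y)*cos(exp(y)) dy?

Let u = exp(y), so du = exp(y) dy. When y = 0, u = 1; when y = log(2), u = 2.
The integral becomes ∫ cos(u) du from 1 to 2, with antiderivative sin(u).
Back in y: F(y) = sin(exp(y)).
Then F(log(2)) - F(0) = (sin(2)) - (sin(1)) = -sin(1) + sin(2).

-sin(1) + sin(2)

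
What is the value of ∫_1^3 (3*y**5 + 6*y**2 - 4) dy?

408

By the power rule, an antiderivative is F(y) = y**6/2 + 2*y**3 - 4*y.
Then F(3) - F(1) = (813/2) - (-3/2) = 408.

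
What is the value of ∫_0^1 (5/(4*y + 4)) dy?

5*log(2)/4

An antiderivative is F(y) = 5*log(4*y + 4)/4.
Then F(1) - F(0) = (15*log(2)/4) - (5*log(2)/2) = 5*log(2)/4.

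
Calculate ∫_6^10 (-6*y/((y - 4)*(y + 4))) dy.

-3*log(7) - 3*log(3) + 3*log(5)

Factor the denominator: y**2 - 16 = (y + 4)(y - 4).
Partial fractions: -6*y/((y - 4)*(y + 4)) = -3/(y + 4) - 3/(y - 4).
An antiderivative is F(y) = -3*log(y - 4) - 3*log(y + 4).
Then F(10) - F(6) = (-3*log(7) - 6*log(2) - 3*log(3)) - (-3*log(5) - 6*log(2)) = -3*log(7) - 3*log(3) + 3*log(5).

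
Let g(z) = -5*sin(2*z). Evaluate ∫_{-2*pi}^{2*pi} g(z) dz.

0

An antiderivative is F(z) = 5*cos(2*z)/2.
Then F(2*pi) - F(-2*pi) = (5/2) - (5/2) = 0.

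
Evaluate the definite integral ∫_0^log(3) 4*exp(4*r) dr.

Let u = exp(r), so du = exp(r) dr. When r = 0, u = 1; when r = log(3), u = 3.
The integral becomes 4·∫ u**3 du from 1 to 3, with antiderivative u**4.
Back in r: F(r) = exp(4*r).
Then F(log(3)) - F(0) = (81) - (1) = 80.

80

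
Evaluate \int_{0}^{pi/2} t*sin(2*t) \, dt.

Integrate by parts once (u = t, dv = sin(2*t) dt).
An antiderivative is F(t) = -t*cos(2*t)/2 + sin(2*t)/4.
Then F(pi/2) - F(0) = (pi/4) - (0) = pi/4.

pi/4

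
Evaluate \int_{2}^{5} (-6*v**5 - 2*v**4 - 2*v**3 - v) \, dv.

By the power rule, an antiderivative is F(v) = -v**6 - 2*v**5/5 - v**4/2 - v**2/2.
Then F(5) - F(2) = (-17200) - (-434/5) = -85566/5.

-85566/5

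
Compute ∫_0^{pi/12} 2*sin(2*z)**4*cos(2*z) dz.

1/160

Let u = sin(2*z), so du = 2*cos(2*z) dz. When z = 0, u = 0; when z = pi/12, u = 1/2.
The integral becomes ∫ u**4 du from 0 to 1/2, with antiderivative u**5/5.
Back in z: F(z) = sin(2*z)**5/5.
Then F(pi/12) - F(0) = (1/160) - (0) = 1/160.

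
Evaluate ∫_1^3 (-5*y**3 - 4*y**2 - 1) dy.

-410/3

By the power rule, an antiderivative is F(y) = -5*y**4/4 - 4*y**3/3 - y.
Then F(3) - F(1) = (-561/4) - (-43/12) = -410/3.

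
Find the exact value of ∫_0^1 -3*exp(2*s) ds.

An antiderivative is F(s) = -3*exp(2*s)/2.
Then F(1) - F(0) = (-3*exp(2)/2) - (-3/2) = 3/2 - 3*exp(2)/2.

3/2 - 3*exp(2)/2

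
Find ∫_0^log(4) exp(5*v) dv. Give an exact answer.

1023/5

Let u = exp(v), so du = exp(v) dv. When v = 0, u = 1; when v = log(4), u = 4.
The integral becomes ∫ u**4 du from 1 to 4, with antiderivative u**5/5.
Back in v: F(v) = exp(5*v)/5.
Then F(log(4)) - F(0) = (1024/5) - (1/5) = 1023/5.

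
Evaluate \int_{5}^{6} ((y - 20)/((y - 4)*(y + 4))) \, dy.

Factor the denominator: y**2 - 16 = (y + 4)(y - 4).
Partial fractions: (y - 20)/((y - 4)*(y + 4)) = 3/(y + 4) - 2/(y - 4).
An antiderivative is F(y) = -2*log(y - 4) + 3*log(y + 4).
Then F(6) - F(5) = (log(2) + 3*log(5)) - (6*log(3)) = -6*log(3) + log(2) + 3*log(5).

-6*log(3) + log(2) + 3*log(5)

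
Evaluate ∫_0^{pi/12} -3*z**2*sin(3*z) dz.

Integrate by parts twice (u = z^2, dv = -3*sin(3*z) dz).
An antiderivative is F(z) = z**2*cos(3*z) - 2*z*sin(3*z)/3 - 2*cos(3*z)/9.
Then F(pi/12) - F(0) = (sqrt(2)*(-32 - 8*pi + pi**2)/288) - (-2/9) = -sqrt(2)/9 - sqrt(2)*pi/36 + sqrt(2)*pi**2/288 + 2/9.

-sqrt(2)/9 - sqrt(2)*pi/36 + sqrt(2)*pi**2/288 + 2/9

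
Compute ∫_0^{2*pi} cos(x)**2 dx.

pi

Use the identity cos^2(x) = (1 + cos(2*x))/2.
An antiderivative is F(x) = x/2 + sin(2*x)/4.
Then F(2*pi) - F(0) = (pi) - (0) = pi.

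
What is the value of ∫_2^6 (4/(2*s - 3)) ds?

log(81)

An antiderivative is F(s) = 2*log(2*s - 3).
Then F(6) - F(2) = (log(81)) - (0) = log(81).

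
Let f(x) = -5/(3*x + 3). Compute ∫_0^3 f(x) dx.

-10*log(2)/3

An antiderivative is F(x) = -5*log(3*x + 3)/3.
Then F(3) - F(0) = (-5*log(12)/3) - (-5*log(3)/3) = -10*log(2)/3.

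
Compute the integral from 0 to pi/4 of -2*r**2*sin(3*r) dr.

-sqrt(2)*pi**2/48 - sqrt(2)*pi/18 + 2*sqrt(2)/27 + 4/27

Integrate by parts twice (u = r^2, dv = -2*sin(3*r) dr).
An antiderivative is F(r) = 2*r**2*cos(3*r)/3 - 4*r*sin(3*r)/9 - 4*cos(3*r)/27.
Then F(pi/4) - F(0) = (sqrt(2)*(-9*pi**2 - 24*pi + 32)/432) - (-4/27) = -sqrt(2)*pi**2/48 - sqrt(2)*pi/18 + 2*sqrt(2)/27 + 4/27.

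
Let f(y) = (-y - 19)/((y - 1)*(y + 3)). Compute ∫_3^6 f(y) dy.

Factor the denominator: y**2 + 2*y - 3 = (y + 3)(y - 1).
Partial fractions: (-y - 19)/((y - 1)*(y + 3)) = 4/(y + 3) - 5/(y - 1).
An antiderivative is F(y) = -5*log(y - 1) + 4*log(y + 3).
Then F(6) - F(3) = (-5*log(5) + 8*log(3)) - (log(81/2)) = -5*log(5) + log(2) + 4*log(3).

-5*log(5) + log(2) + 4*log(3)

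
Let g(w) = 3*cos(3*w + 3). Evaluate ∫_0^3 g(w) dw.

Let u = 3*w + 3, so du = 3 dw. When w = 0, u = 3; when w = 3, u = 12.
The integral becomes ∫ cos(u) du from 3 to 12, with antiderivative sin(u).
Back in w: F(w) = sin(3*w + 3).
Then F(3) - F(0) = (sin(12)) - (sin(3)) = sin(12) - sin(3).

sin(12) - sin(3)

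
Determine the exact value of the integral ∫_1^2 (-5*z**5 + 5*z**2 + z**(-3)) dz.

By the power rule, an antiderivative is F(z) = -5*z**6/6 + 5*z**3/3 - 1/(2*z**2).
Then F(2) - F(1) = (-321/8) - (1/3) = -971/24.

-971/24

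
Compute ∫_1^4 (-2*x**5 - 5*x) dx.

-2805/2

By the power rule, an antiderivative is F(x) = -x**6/3 - 5*x**2/2.
Then F(4) - F(1) = (-4216/3) - (-17/6) = -2805/2.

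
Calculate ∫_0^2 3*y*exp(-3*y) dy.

(-7 + exp(6))*exp(-6)/3

Integrate by parts once (u = y, dv = 3*exp(-3*y) dy).
An antiderivative is F(y) = (-3*y - 1)*exp(-3*y)/3.
Then F(2) - F(0) = (-7*exp(-6)/3) - (-1/3) = (-7 + exp(6))*exp(-6)/3.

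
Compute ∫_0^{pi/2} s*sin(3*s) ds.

-1/9

Integrate by parts once (u = s, dv = sin(3*s) ds).
An antiderivative is F(s) = -s*cos(3*s)/3 + sin(3*s)/9.
Then F(pi/2) - F(0) = (-1/9) - (0) = -1/9.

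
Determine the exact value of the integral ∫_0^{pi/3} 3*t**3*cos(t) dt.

-3*sqrt(3)*pi + sqrt(3)*pi**3/18 + pi**2/2 + 9

Integrate by parts 3 times (u = t^3, dv = 3*cos(t) dt).
An antiderivative is F(t) = 3*t**3*sin(t) + 9*t**2*cos(t) - 18*t*sin(t) - 18*cos(t).
Then F(pi/3) - F(0) = (-3*sqrt(3)*pi - 9 + sqrt(3)*pi**3/18 + pi**2/2) - (-18) = -3*sqrt(3)*pi + sqrt(3)*pi**3/18 + pi**2/2 + 9.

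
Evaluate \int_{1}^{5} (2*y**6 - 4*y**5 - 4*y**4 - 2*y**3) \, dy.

318288/35

By the power rule, an antiderivative is F(y) = 2*y**7/7 - 2*y**6/3 - 4*y**5/5 - y**4/2.
Then F(5) - F(1) = (381875/42) - (-353/210) = 318288/35.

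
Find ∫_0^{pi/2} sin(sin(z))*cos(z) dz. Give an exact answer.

1 - cos(1)

Let u = sin(z), so du = cos(z) dz. When z = 0, u = 0; when z = pi/2, u = 1.
The integral becomes ∫ sin(u) du from 0 to 1, with antiderivative -cos(u).
Back in z: F(z) = -cos(sin(z)).
Then F(pi/2) - F(0) = (-cos(1)) - (-1) = 1 - cos(1).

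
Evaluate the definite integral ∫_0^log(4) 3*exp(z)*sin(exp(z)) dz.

3*cos(1) - 3*cos(4)

Let u = exp(z), so du = exp(z) dz. When z = 0, u = 1; when z = log(4), u = 4.
The integral becomes 3·∫ sin(u) du from 1 to 4, with antiderivative -3*cos(u).
Back in z: F(z) = -3*cos(exp(z)).
Then F(log(4)) - F(0) = (-3*cos(4)) - (-3*cos(1)) = 3*cos(1) - 3*cos(4).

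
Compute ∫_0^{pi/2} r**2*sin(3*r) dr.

-pi/9 - 2/27

Integrate by parts twice (u = r^2, dv = sin(3*r) dr).
An antiderivative is F(r) = -r**2*cos(3*r)/3 + 2*r*sin(3*r)/9 + 2*cos(3*r)/27.
Then F(pi/2) - F(0) = (-pi/9) - (2/27) = -pi/9 - 2/27.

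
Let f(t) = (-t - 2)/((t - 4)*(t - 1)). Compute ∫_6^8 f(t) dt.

Factor the denominator: t**2 - 5*t + 4 = (t - 1)(t - 4).
Partial fractions: (-t - 2)/((t - 4)*(t - 1)) = 1/(t - 1) - 2/(t - 4).
An antiderivative is F(t) = -2*log(t - 4) + log(t - 1).
Then F(8) - F(6) = (log(7/16)) - (log(5/4)) = log(7/20).

log(7/20)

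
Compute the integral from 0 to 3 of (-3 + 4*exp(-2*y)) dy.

-7 - 2*exp(-6)

An antiderivative is F(y) = -3*y - 2*exp(-2*y).
Then F(3) - F(0) = (-9 - 2*exp(-6)) - (-2) = -7 - 2*exp(-6).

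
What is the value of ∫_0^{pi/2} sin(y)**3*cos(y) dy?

Let u = sin(y), so du = cos(y) dy. When y = 0, u = 0; when y = pi/2, u = 1.
The integral becomes ∫ u**3 du from 0 to 1, with antiderivative u**4/4.
Back in y: F(y) = sin(y)**4/4.
Then F(pi/2) - F(0) = (1/4) - (0) = 1/4.

1/4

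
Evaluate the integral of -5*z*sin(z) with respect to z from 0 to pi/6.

-5/2 + 5*sqrt(3)*pi/12

Integrate by parts once (u = z, dv = -5*sin(z) dz).
An antiderivative is F(z) = 5*z*cos(z) - 5*sin(z).
Then F(pi/6) - F(0) = (-5/2 + 5*sqrt(3)*pi/12) - (0) = -5/2 + 5*sqrt(3)*pi/12.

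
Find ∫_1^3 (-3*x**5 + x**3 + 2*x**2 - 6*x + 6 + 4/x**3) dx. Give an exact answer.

-3032/9

By the power rule, an antiderivative is F(x) = -x**6/2 + x**4/4 + 2*x**3/3 - 3*x**2 + 6*x - 2/x**2.
Then F(3) - F(1) = (-12077/36) - (17/12) = -3032/9.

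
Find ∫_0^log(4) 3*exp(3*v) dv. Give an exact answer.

63

Let u = exp(v), so du = exp(v) dv. When v = 0, u = 1; when v = log(4), u = 4.
The integral becomes 3·∫ u**2 du from 1 to 4, with antiderivative u**3.
Back in v: F(v) = exp(3*v).
Then F(log(4)) - F(0) = (64) - (1) = 63.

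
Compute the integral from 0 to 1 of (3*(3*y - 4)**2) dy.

21

Let u = 3*y - 4, so du = 3 dy. When y = 0, u = -4; when y = 1, u = -1.
The integral becomes ∫ u**2 du from -4 to -1, with antiderivative u**3/3.
Back in y: F(y) = (3*y - 4)**3/3.
Then F(1) - F(0) = (-1/3) - (-64/3) = 21.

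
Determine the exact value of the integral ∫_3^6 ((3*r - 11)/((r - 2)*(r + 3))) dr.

Factor the denominator: r**2 + r - 6 = (r + 3)(r - 2).
Partial fractions: (3*r - 11)/((r - 2)*(r + 3)) = 4/(r + 3) - 1/(r - 2).
An antiderivative is F(r) = -log(r - 2) + 4*log(r + 3).
Then F(6) - F(3) = (-2*log(2) + 8*log(3)) - (4*log(2) + 4*log(3)) = log(81/64).

log(81/64)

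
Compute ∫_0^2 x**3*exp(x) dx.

6 + 2*exp(2)

Integrate by parts 3 times (u = x^3, dv = exp(x) dx).
An antiderivative is F(x) = (x**3 - 3*x**2 + 6*x - 6)*exp(x).
Then F(2) - F(0) = (2*exp(2)) - (-6) = 6 + 2*exp(2).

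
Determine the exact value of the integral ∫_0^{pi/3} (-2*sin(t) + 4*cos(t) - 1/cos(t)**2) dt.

An antiderivative is F(t) = 4*sin(t) + 2*cos(t) - tan(t).
Then F(pi/3) - F(0) = (1 + sqrt(3)) - (2) = -1 + sqrt(3).

-1 + sqrt(3)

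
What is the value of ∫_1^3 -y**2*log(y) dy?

26/9 - 9*log(3)

Integrate by parts once (u = ln y, dv = -y**2 dy).
An antiderivative is F(y) = -y**3*(3*log(y) - 1)/9.
Then F(3) - F(1) = (3 - 9*log(3)) - (1/9) = 26/9 - 9*log(3).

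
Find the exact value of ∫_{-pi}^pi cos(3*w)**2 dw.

Use the identity cos^2(3*w) = (1 + cos(6*w))/2.
An antiderivative is F(w) = w/2 + sin(6*w)/12.
Then F(pi) - F(-pi) = (pi/2) - (-pi/2) = pi.

pi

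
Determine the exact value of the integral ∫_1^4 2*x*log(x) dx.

Integrate by parts once (u = ln x, dv = 2*x dx).
An antiderivative is F(x) = x**2*(2*log(x) - 1)/2.
Then F(4) - F(1) = (-8 + 32*log(2)) - (-1/2) = -15/2 + 32*log(2).

-15/2 + 32*log(2)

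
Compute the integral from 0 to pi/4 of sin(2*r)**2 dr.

pi/8

Use the identity sin^2(2*r) = (1 - cos(4*r))/2.
An antiderivative is F(r) = r/2 - sin(4*r)/8.
Then F(pi/4) - F(0) = (pi/8) - (0) = pi/8.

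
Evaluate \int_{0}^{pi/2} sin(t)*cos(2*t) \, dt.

Use the identity sin(t)cos(2*t) = [sin(3*t) + sin(-t)]/2.
An antiderivative is F(t) = cos(t)/2 - cos(3*t)/6.
Then F(pi/2) - F(0) = (0) - (1/3) = -1/3.

-1/3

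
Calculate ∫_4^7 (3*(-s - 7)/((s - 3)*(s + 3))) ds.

-8*log(2) - 2*log(7) + 2*log(5)

Factor the denominator: s**2 - 9 = (s + 3)(s - 3).
Partial fractions: 3*(-s - 7)/((s - 3)*(s + 3)) = 2/(s + 3) - 5/(s - 3).
An antiderivative is F(s) = -5*log(s - 3) + 2*log(s + 3).
Then F(7) - F(4) = (-8*log(2) + 2*log(5)) - (log(49)) = -8*log(2) - 2*log(7) + 2*log(5).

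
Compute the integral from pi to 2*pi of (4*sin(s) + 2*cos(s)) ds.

-8

An antiderivative is F(s) = 2*sin(s) - 4*cos(s).
Then F(2*pi) - F(pi) = (-4) - (4) = -8.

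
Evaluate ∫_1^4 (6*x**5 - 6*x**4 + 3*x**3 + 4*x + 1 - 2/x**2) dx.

By the power rule, an antiderivative is F(x) = x**6 - 6*x**5/5 + 3*x**4/4 + 2*x**2 + x + 2/x.
Then F(4) - F(1) = (30957/10) - (111/20) = 61803/20.

61803/20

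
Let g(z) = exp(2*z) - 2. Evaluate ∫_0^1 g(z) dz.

-5/2 + exp(2)/2

An antiderivative is F(z) = exp(2*z)/2 - 2*z.
Then F(1) - F(0) = (-2 + exp(2)/2) - (1/2) = -5/2 + exp(2)/2.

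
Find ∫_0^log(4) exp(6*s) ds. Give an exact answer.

Let u = exp(s), so du = exp(s) ds. When s = 0, u = 1; when s = log(4), u = 4.
The integral becomes ∫ u**5 du from 1 to 4, with antiderivative u**6/6.
Back in s: F(s) = exp(6*s)/6.
Then F(log(4)) - F(0) = (2048/3) - (1/6) = 1365/2.

1365/2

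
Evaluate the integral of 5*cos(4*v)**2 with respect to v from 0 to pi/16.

Use the identity cos^2(4*v) = (1 + cos(8*v))/2.
An antiderivative is F(v) = 5*v/2 + 5*sin(8*v)/16.
Then F(pi/16) - F(0) = (5/16 + 5*pi/32) - (0) = 5/16 + 5*pi/32.

5/16 + 5*pi/32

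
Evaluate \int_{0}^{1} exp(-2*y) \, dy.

An antiderivative is F(y) = -exp(-2*y)/2.
Then F(1) - F(0) = (-exp(-2)/2) - (-1/2) = -(1 - exp(2))*exp(-2)/2.

-(1 - exp(2))*exp(-2)/2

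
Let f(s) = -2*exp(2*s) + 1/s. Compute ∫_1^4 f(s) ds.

An antiderivative is F(s) = -exp(2*s) + log(s).
Then F(4) - F(1) = (-exp(8) + log(4)) - (-exp(2)) = -exp(8) + log(4) + exp(2).

-exp(8) + log(4) + exp(2)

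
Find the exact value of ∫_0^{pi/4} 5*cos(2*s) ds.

5/2

An antiderivative is F(s) = 5*sin(2*s)/2.
Then F(pi/4) - F(0) = (5/2) - (0) = 5/2.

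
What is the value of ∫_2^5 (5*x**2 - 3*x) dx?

327/2

By the power rule, an antiderivative is F(x) = 5*x**3/3 - 3*x**2/2.
Then F(5) - F(2) = (1025/6) - (22/3) = 327/2.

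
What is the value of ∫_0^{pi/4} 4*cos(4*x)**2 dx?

pi/2

Use the identity cos^2(4*x) = (1 + cos(8*x))/2.
An antiderivative is F(x) = 2*x + sin(8*x)/4.
Then F(pi/4) - F(0) = (pi/2) - (0) = pi/2.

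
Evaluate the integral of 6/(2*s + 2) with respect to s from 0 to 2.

Let u = 2*s + 2, so du = 2 ds. When s = 0, u = 2; when s = 2, u = 6.
The integral becomes 3·∫ 1/u du from 2 to 6, with antiderivative 3*log(u).
Back in s: F(s) = 3*log(2*s + 2).
Then F(2) - F(0) = (3*log(2) + 3*log(3)) - (log(8)) = log(27).

log(27)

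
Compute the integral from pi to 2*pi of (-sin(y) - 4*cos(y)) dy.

2

An antiderivative is F(y) = -4*sin(y) + cos(y).
Then F(2*pi) - F(pi) = (1) - (-1) = 2.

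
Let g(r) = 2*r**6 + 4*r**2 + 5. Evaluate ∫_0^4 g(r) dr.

100516/21

By the power rule, an antiderivative is F(r) = 2*r**7/7 + 4*r**3/3 + 5*r.
Then F(4) - F(0) = (100516/21) - (0) = 100516/21.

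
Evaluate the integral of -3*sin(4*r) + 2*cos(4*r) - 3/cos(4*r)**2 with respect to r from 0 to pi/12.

An antiderivative is F(r) = sin(4*r)/2 + 3*cos(4*r)/4 - 3*tan(4*r)/4.
Then F(pi/12) - F(0) = (3/8 - sqrt(3)/2) - (3/4) = -sqrt(3)/2 - 3/8.

-sqrt(3)/2 - 3/8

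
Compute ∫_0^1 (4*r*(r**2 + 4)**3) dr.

369/2

Let u = r**2 + 4, so du = 2*r dr. When r = 0, u = 4; when r = 1, u = 5.
The integral becomes 2·∫ u**3 du from 4 to 5, with antiderivative u**4/2.
Back in r: F(r) = (r**2 + 4)**4/2.
Then F(1) - F(0) = (625/2) - (128) = 369/2.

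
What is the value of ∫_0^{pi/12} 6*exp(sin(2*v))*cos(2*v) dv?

Let u = sin(2*v), so du = 2*cos(2*v) dv. When v = 0, u = 0; when v = pi/12, u = 1/2.
The integral becomes 3·∫ exp(u) du from 0 to 1/2, with antiderivative 3*exp(u).
Back in v: F(v) = 3*exp(sin(2*v)).
Then F(pi/12) - F(0) = (3*exp(1/2)) - (3) = -3 + 3*exp(1/2).

-3 + 3*exp(1/2)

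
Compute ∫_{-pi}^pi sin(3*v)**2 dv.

pi

Use the identity sin^2(3*v) = (1 - cos(6*v))/2.
An antiderivative is F(v) = v/2 - sin(6*v)/12.
Then F(pi) - F(-pi) = (pi/2) - (-pi/2) = pi.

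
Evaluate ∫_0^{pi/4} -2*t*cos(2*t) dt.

1/2 - pi/4

Integrate by parts once (u = t, dv = -2*cos(2*t) dt).
An antiderivative is F(t) = -t*sin(2*t) - cos(2*t)/2.
Then F(pi/4) - F(0) = (-pi/4) - (-1/2) = 1/2 - pi/4.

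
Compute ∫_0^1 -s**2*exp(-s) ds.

Integrate by parts twice (u = s^2, dv = -exp(-s) ds).
An antiderivative is F(s) = (s**2 + 2*s + 2)*exp(-s).
Then F(1) - F(0) = (5*exp(-1)) - (2) = -2 + 5*exp(-1).

-2 + 5*exp(-1)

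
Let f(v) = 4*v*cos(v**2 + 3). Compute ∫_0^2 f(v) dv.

-2*sin(3) + 2*sin(7)

Let u = v**2 + 3, so du = 2*v dv. When v = 0, u = 3; when v = 2, u = 7.
The integral becomes 2·∫ cos(u) du from 3 to 7, with antiderivative 2*sin(u).
Back in v: F(v) = 2*sin(v**2 + 3).
Then F(2) - F(0) = (2*sin(7)) - (2*sin(3)) = -2*sin(3) + 2*sin(7).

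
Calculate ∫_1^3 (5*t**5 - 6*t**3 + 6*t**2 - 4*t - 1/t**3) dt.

By the power rule, an antiderivative is F(t) = 5*t**6/6 - 3*t**4/2 + 2*t**3 - 2*t**2 + 1/(2*t**2).
Then F(3) - F(1) = (9397/18) - (-1/6) = 4700/9.

4700/9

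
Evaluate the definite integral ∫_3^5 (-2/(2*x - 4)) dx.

An antiderivative is F(x) = -log(2*x - 4).
Then F(5) - F(3) = (-log(6)) - (-log(2)) = -log(3).

-log(3)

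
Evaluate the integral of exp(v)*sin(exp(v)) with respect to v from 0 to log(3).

cos(1) - cos(3)

Let u = exp(v), so du = exp(v) dv. When v = 0, u = 1; when v = log(3), u = 3.
The integral becomes ∫ sin(u) du from 1 to 3, with antiderivative -cos(u).
Back in v: F(v) = -cos(exp(v)).
Then F(log(3)) - F(0) = (-cos(3)) - (-cos(1)) = cos(1) - cos(3).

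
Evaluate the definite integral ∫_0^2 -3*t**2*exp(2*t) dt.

Integrate by parts twice (u = t^2, dv = -3*exp(2*t) dt).
An antiderivative is F(t) = (-6*t**2 + 6*t - 3)*exp(2*t)/4.
Then F(2) - F(0) = (-15*exp(4)/4) - (-3/4) = 3/4 - 15*exp(4)/4.

3/4 - 15*exp(4)/4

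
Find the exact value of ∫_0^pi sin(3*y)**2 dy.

pi/2

Use the identity sin^2(3*y) = (1 - cos(6*y))/2.
An antiderivative is F(y) = y/2 - sin(6*y)/12.
Then F(pi) - F(0) = (pi/2) - (0) = pi/2.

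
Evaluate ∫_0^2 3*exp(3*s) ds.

-1 + exp(6)

Let u = 3*s, so du = 3 ds. When s = 0, u = 0; when s = 2, u = 6.
The integral becomes ∫ exp(u) du from 0 to 6, with antiderivative exp(u).
Back in s: F(s) = exp(3*s).
Then F(2) - F(0) = (exp(6)) - (1) = -1 + exp(6).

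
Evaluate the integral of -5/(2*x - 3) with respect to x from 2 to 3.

An antiderivative is F(x) = -5*log(2*x - 3)/2.
Then F(3) - F(2) = (-5*log(3)/2) - (0) = -5*log(3)/2.

-5*log(3)/2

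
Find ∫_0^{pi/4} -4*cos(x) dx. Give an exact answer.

An antiderivative is F(x) = -4*sin(x).
Then F(pi/4) - F(0) = (-2*sqrt(2)) - (0) = -2*sqrt(2).

-2*sqrt(2)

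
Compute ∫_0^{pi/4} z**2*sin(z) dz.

-2 - sqrt(2)*pi**2/32 + sqrt(2)*pi/4 + sqrt(2)

Integrate by parts twice (u = z^2, dv = sin(z) dz).
An antiderivative is F(z) = -z**2*cos(z) + 2*z*sin(z) + 2*cos(z).
Then F(pi/4) - F(0) = (sqrt(2)*(-pi**2 + 8*pi + 32)/32) - (2) = -2 - sqrt(2)*pi**2/32 + sqrt(2)*pi/4 + sqrt(2).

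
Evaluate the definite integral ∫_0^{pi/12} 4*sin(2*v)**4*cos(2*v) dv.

Let u = sin(2*v), so du = 2*cos(2*v) dv. When v = 0, u = 0; when v = pi/12, u = 1/2.
The integral becomes 2·∫ u**4 du from 0 to 1/2, with antiderivative 2*u**5/5.
Back in v: F(v) = 2*sin(2*v)**5/5.
Then F(pi/12) - F(0) = (1/80) - (0) = 1/80.

1/80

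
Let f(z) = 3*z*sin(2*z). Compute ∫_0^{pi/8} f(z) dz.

Integrate by parts once (u = z, dv = 3*sin(2*z) dz).
An antiderivative is F(z) = -3*z*cos(2*z)/2 + 3*sin(2*z)/4.
Then F(pi/8) - F(0) = (3*sqrt(2)*(4 - pi)/32) - (0) = 3*sqrt(2)*(4 - pi)/32.

3*sqrt(2)*(4 - pi)/32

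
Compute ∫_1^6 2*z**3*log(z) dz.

-1295/8 + 648*log(2) + 648*log(3)

Integrate by parts once (u = ln z, dv = 2*z**3 dz).
An antiderivative is F(z) = z**4*(4*log(z) - 1)/8.
Then F(6) - F(1) = (-162 + 648*log(2) + 648*log(3)) - (-1/8) = -1295/8 + 648*log(2) + 648*log(3).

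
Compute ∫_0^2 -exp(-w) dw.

An antiderivative is F(w) = exp(-w).
Then F(2) - F(0) = (exp(-2)) - (1) = -1 + exp(-2).

-1 + exp(-2)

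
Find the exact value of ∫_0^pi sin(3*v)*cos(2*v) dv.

Use the identity sin(3*v)cos(2*v) = [sin(5*v) + sin(v)]/2.
An antiderivative is F(v) = -cos(v)/2 - cos(5*v)/10.
Then F(pi) - F(0) = (3/5) - (-3/5) = 6/5.

6/5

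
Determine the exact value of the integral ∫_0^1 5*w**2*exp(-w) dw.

10 - 25*exp(-1)

Integrate by parts twice (u = w^2, dv = 5*exp(-w) dw).
An antiderivative is F(w) = (-5*w**2 - 10*w - 10)*exp(-w).
Then F(1) - F(0) = (-25*exp(-1)) - (-10) = 10 - 25*exp(-1).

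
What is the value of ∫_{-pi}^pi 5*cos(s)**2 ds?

5*pi

Use the identity cos^2(s) = (1 + cos(2*s))/2.
An antiderivative is F(s) = 5*s/2 + 5*sin(2*s)/4.
Then F(pi) - F(-pi) = (5*pi/2) - (-5*pi/2) = 5*pi.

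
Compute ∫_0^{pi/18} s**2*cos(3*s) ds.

Integrate by parts twice (u = s^2, dv = cos(3*s) ds).
An antiderivative is F(s) = s**2*sin(3*s)/3 + 2*s*cos(3*s)/9 - 2*sin(3*s)/27.
Then F(pi/18) - F(0) = (-1/27 + pi**2/1944 + sqrt(3)*pi/162) - (0) = -1/27 + pi**2/1944 + sqrt(3)*pi/162.

-1/27 + pi**2/1944 + sqrt(3)*pi/162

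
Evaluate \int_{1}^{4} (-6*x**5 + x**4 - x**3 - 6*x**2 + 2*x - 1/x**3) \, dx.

By the power rule, an antiderivative is F(x) = -x**6 + x**5/5 - x**4/4 - 2*x**3 + x**2 + 1/(2*x**2).
Then F(4) - F(1) = (-650747/160) - (-31/20) = -650499/160.

-650499/160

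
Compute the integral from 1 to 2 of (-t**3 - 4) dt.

-31/4

By the power rule, an antiderivative is F(t) = -t**4/4 - 4*t.
Then F(2) - F(1) = (-12) - (-17/4) = -31/4.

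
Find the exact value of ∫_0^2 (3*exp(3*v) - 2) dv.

-5 + exp(6)

An antiderivative is F(v) = exp(3*v) - 2*v.
Then F(2) - F(0) = (-4 + exp(6)) - (1) = -5 + exp(6).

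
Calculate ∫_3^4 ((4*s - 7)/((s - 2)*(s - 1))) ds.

log(27/4)

Factor the denominator: s**2 - 3*s + 2 = (s - 1)(s - 2).
Partial fractions: (4*s - 7)/((s - 2)*(s - 1)) = 3/(s - 1) + 1/(s - 2).
An antiderivative is F(s) = log(s - 2) + 3*log(s - 1).
Then F(4) - F(3) = (log(54)) - (log(8)) = log(27/4).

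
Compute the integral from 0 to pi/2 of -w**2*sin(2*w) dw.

Integrate by parts twice (u = w^2, dv = -sin(2*w) dw).
An antiderivative is F(w) = w**2*cos(2*w)/2 - w*sin(2*w)/2 - cos(2*w)/4.
Then F(pi/2) - F(0) = (1/4 - pi**2/8) - (-1/4) = 1/2 - pi**2/8.

1/2 - pi**2/8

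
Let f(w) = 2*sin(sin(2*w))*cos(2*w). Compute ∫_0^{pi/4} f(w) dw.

1 - cos(1)

Let u = sin(2*w), so du = 2*cos(2*w) dw. When w = 0, u = 0; when w = pi/4, u = 1.
The integral becomes ∫ sin(u) du from 0 to 1, with antiderivative -cos(u).
Back in w: F(w) = -cos(sin(2*w)).
Then F(pi/4) - F(0) = (-cos(1)) - (-1) = 1 - cos(1).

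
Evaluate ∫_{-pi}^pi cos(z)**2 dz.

Use the identity cos^2(z) = (1 + cos(2*z))/2.
An antiderivative is F(z) = z/2 + sin(2*z)/4.
Then F(pi) - F(-pi) = (pi/2) - (-pi/2) = pi.

pi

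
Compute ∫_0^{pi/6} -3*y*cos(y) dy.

Integrate by parts once (u = y, dv = -3*cos(y) dy).
An antiderivative is F(y) = -3*y*sin(y) - 3*cos(y).
Then F(pi/6) - F(0) = (-3*sqrt(3)/2 - pi/4) - (-3) = -3*sqrt(3)/2 - pi/4 + 3.

-3*sqrt(3)/2 - pi/4 + 3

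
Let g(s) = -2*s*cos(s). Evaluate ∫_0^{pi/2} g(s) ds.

2 - pi

Integrate by parts once (u = s, dv = -2*cos(s) ds).
An antiderivative is F(s) = -2*s*sin(s) - 2*cos(s).
Then F(pi/2) - F(0) = (-pi) - (-2) = 2 - pi.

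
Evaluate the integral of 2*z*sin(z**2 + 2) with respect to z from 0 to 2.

-cos(6) + cos(2)

Let u = z**2 + 2, so du = 2*z dz. When z = 0, u = 2; when z = 2, u = 6.
The integral becomes ∫ sin(u) du from 2 to 6, with antiderivative -cos(u).
Back in z: F(z) = -cos(z**2 + 2).
Then F(2) - F(0) = (-cos(6)) - (-cos(2)) = -cos(6) + cos(2).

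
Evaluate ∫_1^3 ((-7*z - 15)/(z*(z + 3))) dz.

-7*log(3) + 2*log(2)

Factor the denominator: z**2 + 3*z = (z + 3)z.
Partial fractions: (-7*z - 15)/(z*(z + 3)) = -2/(z + 3) - 5/z.
An antiderivative is F(z) = -5*log(z) - 2*log(z + 3).
Then F(3) - F(1) = (-7*log(3) - 2*log(2)) - (-log(16)) = -7*log(3) + 2*log(2).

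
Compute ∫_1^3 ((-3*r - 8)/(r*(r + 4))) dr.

Factor the denominator: r**2 + 4*r = (r + 4)r.
Partial fractions: (-3*r - 8)/(r*(r + 4)) = -1/(r + 4) - 2/r.
An antiderivative is F(r) = -2*log(r) - log(r + 4).
Then F(3) - F(1) = (-log(63)) - (-log(5)) = log(5/63).

log(5/63)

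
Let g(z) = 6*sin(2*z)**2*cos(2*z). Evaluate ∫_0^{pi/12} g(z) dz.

1/8

Let u = sin(2*z), so du = 2*cos(2*z) dz. When z = 0, u = 0; when z = pi/12, u = 1/2.
The integral becomes 3·∫ u**2 du from 0 to 1/2, with antiderivative u**3.
Back in z: F(z) = sin(2*z)**3.
Then F(pi/12) - F(0) = (1/8) - (0) = 1/8.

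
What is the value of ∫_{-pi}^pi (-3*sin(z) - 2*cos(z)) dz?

An antiderivative is F(z) = -2*sin(z) + 3*cos(z).
Then F(pi) - F(-pi) = (-3) - (-3) = 0.

0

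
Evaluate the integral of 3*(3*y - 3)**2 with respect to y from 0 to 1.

9

Let u = 3*y - 3, so du = 3 dy. When y = 0, u = -3; when y = 1, u = 0.
The integral becomes ∫ u**2 du from -3 to 0, with antiderivative u**3/3.
Back in y: F(y) = (3*y - 3)**3/3.
Then F(1) - F(0) = (0) - (-9) = 9.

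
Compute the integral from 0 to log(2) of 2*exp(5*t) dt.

Let u = exp(t), so du = exp(t) dt. When t = 0, u = 1; when t = log(2), u = 2.
The integral becomes 2·∫ u**4 du from 1 to 2, with antiderivative 2*u**5/5.
Back in t: F(t) = 2*exp(5*t)/5.
Then F(log(2)) - F(0) = (64/5) - (2/5) = 62/5.

62/5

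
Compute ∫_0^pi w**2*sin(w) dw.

-4 + pi**2

Integrate by parts twice (u = w^2, dv = sin(w) dw).
An antiderivative is F(w) = -w**2*cos(w) + 2*w*sin(w) + 2*cos(w).
Then F(pi) - F(0) = (-2 + pi**2) - (2) = -4 + pi**2.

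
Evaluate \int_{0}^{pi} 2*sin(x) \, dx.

4

An antiderivative is F(x) = -2*cos(x).
Then F(pi) - F(0) = (2) - (-2) = 4.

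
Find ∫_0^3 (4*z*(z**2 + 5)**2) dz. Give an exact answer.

Let u = z**2 + 5, so du = 2*z dz. When z = 0, u = 5; when z = 3, u = 14.
The integral becomes 2·∫ u**2 du from 5 to 14, with antiderivative 2*u**3/3.
Back in z: F(z) = 2*(z**2 + 5)**3/3.
Then F(3) - F(0) = (5488/3) - (250/3) = 1746.

1746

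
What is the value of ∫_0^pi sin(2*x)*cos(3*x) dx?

-4/5

Use the identity sin(2*x)cos(3*x) = [sin(5*x) + sin(-x)]/2.
An antiderivative is F(x) = cos(x)/2 - cos(5*x)/10.
Then F(pi) - F(0) = (-2/5) - (2/5) = -4/5.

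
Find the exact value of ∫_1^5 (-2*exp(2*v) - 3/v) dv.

-exp(10) - 3*log(5) + exp(2)

An antiderivative is F(v) = -exp(2*v) - 3*log(v).
Then F(5) - F(1) = (-exp(10) - 3*log(5)) - (-exp(2)) = -exp(10) - 3*log(5) + exp(2).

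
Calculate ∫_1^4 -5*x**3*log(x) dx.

1275/16 - 640*log(2)

Integrate by parts once (u = ln x, dv = -5*x**3 dx).
An antiderivative is F(x) = -5*x**4*(4*log(x) - 1)/16.
Then F(4) - F(1) = (80 - 640*log(2)) - (5/16) = 1275/16 - 640*log(2).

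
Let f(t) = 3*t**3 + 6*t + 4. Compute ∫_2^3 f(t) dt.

271/4

By the power rule, an antiderivative is F(t) = 3*t**4/4 + 3*t**2 + 4*t.
Then F(3) - F(2) = (399/4) - (32) = 271/4.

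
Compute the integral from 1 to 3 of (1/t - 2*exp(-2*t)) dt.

-exp(-2) + exp(-6) + log(3)

An antiderivative is F(t) = log(t) + exp(-2*t).
Then F(3) - F(1) = (exp(-6) + log(3)) - (exp(-2)) = -exp(-2) + exp(-6) + log(3).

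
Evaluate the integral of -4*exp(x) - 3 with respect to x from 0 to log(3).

-8 - log(27)

An antiderivative is F(x) = -3*x - 4*exp(x).
Then F(log(3)) - F(0) = (-12 - 3*log(3)) - (-4) = -8 - log(27).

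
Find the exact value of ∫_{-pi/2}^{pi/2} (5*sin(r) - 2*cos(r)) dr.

An antiderivative is F(r) = -2*sin(r) - 5*cos(r).
Then F(pi/2) - F(-pi/2) = (-2) - (2) = -4.

-4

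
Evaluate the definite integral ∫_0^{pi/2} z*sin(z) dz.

1

Integrate by parts once (u = z, dv = sin(z) dz).
An antiderivative is F(z) = -z*cos(z) + sin(z).
Then F(pi/2) - F(0) = (1) - (0) = 1.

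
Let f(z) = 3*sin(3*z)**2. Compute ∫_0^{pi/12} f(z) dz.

-1/4 + pi/8

Use the identity sin^2(3*z) = (1 - cos(6*z))/2.
An antiderivative is F(z) = 3*z/2 - sin(6*z)/4.
Then F(pi/12) - F(0) = (-1/4 + pi/8) - (0) = -1/4 + pi/8.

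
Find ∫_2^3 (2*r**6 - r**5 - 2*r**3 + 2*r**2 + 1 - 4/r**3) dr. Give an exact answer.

57751/126

By the power rule, an antiderivative is F(r) = 2*r**7/7 - r**6/6 - r**4/2 + 2*r**3/3 + r + 2/r**2.
Then F(3) - F(2) = (30497/63) - (1081/42) = 57751/126.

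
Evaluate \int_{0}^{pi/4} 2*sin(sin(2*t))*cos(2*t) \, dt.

Let u = sin(2*t), so du = 2*cos(2*t) dt. When t = 0, u = 0; when t = pi/4, u = 1.
The integral becomes ∫ sin(u) du from 0 to 1, with antiderivative -cos(u).
Back in t: F(t) = -cos(sin(2*t)).
Then F(pi/4) - F(0) = (-cos(1)) - (-1) = 1 - cos(1).

1 - cos(1)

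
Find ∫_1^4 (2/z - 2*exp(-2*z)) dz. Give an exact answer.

An antiderivative is F(z) = 2*log(z) + exp(-2*z).
Then F(4) - F(1) = (exp(-8) + 4*log(2)) - (exp(-2)) = -exp(-2) + exp(-8) + 4*log(2).

-exp(-2) + exp(-8) + 4*log(2)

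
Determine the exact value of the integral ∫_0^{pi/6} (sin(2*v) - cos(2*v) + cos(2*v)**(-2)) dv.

1/4 + sqrt(3)/4

An antiderivative is F(v) = -sin(2*v)/2 - cos(2*v)/2 + tan(2*v)/2.
Then F(pi/6) - F(0) = (-1/4 + sqrt(3)/4) - (-1/2) = 1/4 + sqrt(3)/4.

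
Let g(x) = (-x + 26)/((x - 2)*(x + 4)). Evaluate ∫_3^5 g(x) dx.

Factor the denominator: x**2 + 2*x - 8 = (x + 4)(x - 2).
Partial fractions: (-x + 26)/((x - 2)*(x + 4)) = -5/(x + 4) + 4/(x - 2).
An antiderivative is F(x) = 4*log(x - 2) - 5*log(x + 4).
Then F(5) - F(3) = (-6*log(3)) - (-5*log(7)) = -6*log(3) + 5*log(7).

-6*log(3) + 5*log(7)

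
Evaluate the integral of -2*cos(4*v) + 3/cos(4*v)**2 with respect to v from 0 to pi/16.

An antiderivative is F(v) = -sin(4*v)/2 + 3*tan(4*v)/4.
Then F(pi/16) - F(0) = (3/4 - sqrt(2)/4) - (0) = 3/4 - sqrt(2)/4.

3/4 - sqrt(2)/4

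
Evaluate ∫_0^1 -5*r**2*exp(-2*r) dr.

-5/4 + 25*exp(-2)/4

Integrate by parts twice (u = r^2, dv = -5*exp(-2*r) dr).
An antiderivative is F(r) = (10*r**2 + 10*r + 5)*exp(-2*r)/4.
Then F(1) - F(0) = (25*exp(-2)/4) - (5/4) = -5/4 + 25*exp(-2)/4.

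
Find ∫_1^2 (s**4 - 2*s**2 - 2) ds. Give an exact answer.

By the power rule, an antiderivative is F(s) = s**5/5 - 2*s**3/3 - 2*s.
Then F(2) - F(1) = (-44/15) - (-37/15) = -7/15.

-7/15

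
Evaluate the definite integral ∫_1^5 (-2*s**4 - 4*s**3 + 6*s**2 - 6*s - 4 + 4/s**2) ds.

-8552/5

By the power rule, an antiderivative is F(s) = -2*s**5/5 - s**4 + 2*s**3 - 3*s**2 - 4*s - 4/s.
Then F(5) - F(1) = (-8604/5) - (-52/5) = -8552/5.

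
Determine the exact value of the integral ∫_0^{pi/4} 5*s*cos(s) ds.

Integrate by parts once (u = s, dv = 5*cos(s) ds).
An antiderivative is F(s) = 5*s*sin(s) + 5*cos(s).
Then F(pi/4) - F(0) = (5*sqrt(2)*(pi + 4)/8) - (5) = -5 + 5*sqrt(2)*pi/8 + 5*sqrt(2)/2.

-5 + 5*sqrt(2)*pi/8 + 5*sqrt(2)/2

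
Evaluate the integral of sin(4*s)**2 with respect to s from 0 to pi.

pi/2

Use the identity sin^2(4*s) = (1 - cos(8*s))/2.
An antiderivative is F(s) = s/2 - sin(8*s)/16.
Then F(pi) - F(0) = (pi/2) - (0) = pi/2.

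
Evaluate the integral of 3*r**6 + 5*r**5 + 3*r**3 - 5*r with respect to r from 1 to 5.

328368/7

By the power rule, an antiderivative is F(r) = 3*r**7/7 + 5*r**6/6 + 3*r**4/4 - 5*r**2/2.
Then F(5) - F(1) = (3940375/84) - (-41/84) = 328368/7.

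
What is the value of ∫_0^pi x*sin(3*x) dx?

pi/3

Integrate by parts once (u = x, dv = sin(3*x) dx).
An antiderivative is F(x) = -x*cos(3*x)/3 + sin(3*x)/9.
Then F(pi) - F(0) = (pi/3) - (0) = pi/3.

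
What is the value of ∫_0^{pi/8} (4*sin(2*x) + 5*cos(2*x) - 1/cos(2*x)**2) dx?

An antiderivative is F(x) = 5*sin(2*x)/2 - 2*cos(2*x) - tan(2*x)/2.
Then F(pi/8) - F(0) = (-1/2 + sqrt(2)/4) - (-2) = sqrt(2)/4 + 3/2.

sqrt(2)/4 + 3/2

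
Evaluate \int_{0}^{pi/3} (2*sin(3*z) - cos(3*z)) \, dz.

4/3

An antiderivative is F(z) = -sin(3*z)/3 - 2*cos(3*z)/3.
Then F(pi/3) - F(0) = (2/3) - (-2/3) = 4/3.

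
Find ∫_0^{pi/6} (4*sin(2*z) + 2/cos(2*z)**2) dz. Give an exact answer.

An antiderivative is F(z) = -2*cos(2*z) + tan(2*z).
Then F(pi/6) - F(0) = (-1 + sqrt(3)) - (-2) = 1 + sqrt(3).

1 + sqrt(3)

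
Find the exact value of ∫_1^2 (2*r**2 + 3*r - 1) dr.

49/6

By the power rule, an antiderivative is F(r) = 2*r**3/3 + 3*r**2/2 - r.
Then F(2) - F(1) = (28/3) - (7/6) = 49/6.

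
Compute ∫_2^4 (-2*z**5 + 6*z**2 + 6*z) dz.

-1196

By the power rule, an antiderivative is F(z) = -z**6/3 + 2*z**3 + 3*z**2.
Then F(4) - F(2) = (-3568/3) - (20/3) = -1196.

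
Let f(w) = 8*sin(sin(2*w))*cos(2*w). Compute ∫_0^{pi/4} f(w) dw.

4 - 4*cos(1)

Let u = sin(2*w), so du = 2*cos(2*w) dw. When w = 0, u = 0; when w = pi/4, u = 1.
The integral becomes 4·∫ sin(u) du from 0 to 1, with antiderivative -4*cos(u).
Back in w: F(w) = -4*cos(sin(2*w)).
Then F(pi/4) - F(0) = (-4*cos(1)) - (-4) = 4 - 4*cos(1).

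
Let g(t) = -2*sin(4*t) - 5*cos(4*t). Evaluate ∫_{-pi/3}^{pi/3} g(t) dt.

An antiderivative is F(t) = -5*sin(4*t)/4 + cos(4*t)/2.
Then F(pi/3) - F(-pi/3) = (-1/4 + 5*sqrt(3)/8) - (-5*sqrt(3)/8 - 1/4) = 5*sqrt(3)/4.

5*sqrt(3)/4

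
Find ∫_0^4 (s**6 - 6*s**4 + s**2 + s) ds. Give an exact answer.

By the power rule, an antiderivative is F(s) = s**7/7 - 6*s**5/5 + s**3/3 + s**2/2.
Then F(4) - F(0) = (119816/105) - (0) = 119816/105.

119816/105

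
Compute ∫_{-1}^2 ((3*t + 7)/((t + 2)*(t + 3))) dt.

Factor the denominator: t**2 + 5*t + 6 = (t + 3)(t + 2).
Partial fractions: (3*t + 7)/((t + 2)*(t + 3)) = 2/(t + 3) + 1/(t + 2).
An antiderivative is F(t) = log(t + 2) + 2*log(t + 3).
Then F(2) - F(-1) = (log(100)) - (log(4)) = log(25).

log(25)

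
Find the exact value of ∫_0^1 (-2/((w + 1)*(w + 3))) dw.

log(2/3)

Factor the denominator: w**2 + 4*w + 3 = (w + 3)(w + 1).
Partial fractions: -2/((w + 1)*(w + 3)) = 1/(w + 3) - 1/(w + 1).
An antiderivative is F(w) = -log(w + 1) + log(w + 3).
Then F(1) - F(0) = (log(2)) - (log(3)) = log(2/3).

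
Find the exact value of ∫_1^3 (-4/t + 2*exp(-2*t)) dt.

-4*log(3) - exp(-6) + exp(-2)

An antiderivative is F(t) = -4*log(t) - exp(-2*t).
Then F(3) - F(1) = (-4*log(3) - exp(-6)) - (-exp(-2)) = -4*log(3) - exp(-6) + exp(-2).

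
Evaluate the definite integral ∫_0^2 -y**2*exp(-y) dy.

Integrate by parts twice (u = y^2, dv = -exp(-y) dy).
An antiderivative is F(y) = (y**2 + 2*y + 2)*exp(-y).
Then F(2) - F(0) = (10*exp(-2)) - (2) = -2 + 10*exp(-2).

-2 + 10*exp(-2)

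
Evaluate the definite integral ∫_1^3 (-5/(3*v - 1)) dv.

-10*log(2)/3

An antiderivative is F(v) = -5*log(3*v - 1)/3.
Then F(3) - F(1) = (-log(32)) - (-5*log(2)/3) = -10*log(2)/3.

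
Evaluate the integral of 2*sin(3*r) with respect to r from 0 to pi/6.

2/3

An antiderivative is F(r) = -2*cos(3*r)/3.
Then F(pi/6) - F(0) = (0) - (-2/3) = 2/3.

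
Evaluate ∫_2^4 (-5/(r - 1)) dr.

An antiderivative is F(r) = -5*log(r - 1).
Then F(4) - F(2) = (-5*log(3)) - (0) = -5*log(3).

-5*log(3)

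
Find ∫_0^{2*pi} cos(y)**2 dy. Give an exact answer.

Use the identity cos^2(y) = (1 + cos(2*y))/2.
An antiderivative is F(y) = y/2 + sin(2*y)/4.
Then F(2*pi) - F(0) = (pi) - (0) = pi.

pi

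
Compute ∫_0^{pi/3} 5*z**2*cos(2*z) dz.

Integrate by parts twice (u = z^2, dv = 5*cos(2*z) dz).
An antiderivative is F(z) = 5*z**2*sin(2*z)/2 + 5*z*cos(2*z)/2 - 5*sin(2*z)/4.
Then F(pi/3) - F(0) = (-5*pi/12 - 5*sqrt(3)/8 + 5*sqrt(3)*pi**2/36) - (0) = -5*pi/12 - 5*sqrt(3)/8 + 5*sqrt(3)*pi**2/36.

-5*pi/12 - 5*sqrt(3)/8 + 5*sqrt(3)*pi**2/36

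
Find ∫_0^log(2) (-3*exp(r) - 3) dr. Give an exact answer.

-3 - 3*log(2)

An antiderivative is F(r) = -3*r - 3*exp(r).
Then F(log(2)) - F(0) = (-6 - 3*log(2)) - (-3) = -3 - 3*log(2).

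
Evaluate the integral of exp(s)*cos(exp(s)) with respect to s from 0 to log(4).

Let u = exp(s), so du = exp(s) ds. When s = 0, u = 1; when s = log(4), u = 4.
The integral becomes ∫ cos(u) du from 1 to 4, with antiderivative sin(u).
Back in s: F(s) = sin(exp(s)).
Then F(log(4)) - F(0) = (sin(4)) - (sin(1)) = -sin(1) + sin(4).

-sin(1) + sin(4)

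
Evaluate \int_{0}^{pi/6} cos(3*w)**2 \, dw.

pi/12

Use the identity cos^2(3*w) = (1 + cos(6*w))/2.
An antiderivative is F(w) = w/2 + sin(6*w)/12.
Then F(pi/6) - F(0) = (pi/12) - (0) = pi/12.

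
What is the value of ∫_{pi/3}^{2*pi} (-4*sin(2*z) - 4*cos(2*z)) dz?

An antiderivative is F(z) = -2*sin(2*z) + 2*cos(2*z).
Then F(2*pi) - F(pi/3) = (2) - (-sqrt(3) - 1) = sqrt(3) + 3.

sqrt(3) + 3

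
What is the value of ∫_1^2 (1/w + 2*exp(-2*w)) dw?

-exp(-4) + exp(-2) + log(2)

An antiderivative is F(w) = log(w) - exp(-2*w).
Then F(2) - F(1) = (-exp(-4) + log(2)) - (-exp(-2)) = -exp(-4) + exp(-2) + log(2).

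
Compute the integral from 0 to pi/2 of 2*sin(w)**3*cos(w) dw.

1/2

Let u = sin(w), so du = cos(w) dw. When w = 0, u = 0; when w = pi/2, u = 1.
The integral becomes 2·∫ u**3 du from 0 to 1, with antiderivative u**4/2.
Back in w: F(w) = sin(w)**4/2.
Then F(pi/2) - F(0) = (1/2) - (0) = 1/2.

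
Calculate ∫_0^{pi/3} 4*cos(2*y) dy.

sqrt(3)

An antiderivative is F(y) = 2*sin(2*y).
Then F(pi/3) - F(0) = (sqrt(3)) - (0) = sqrt(3).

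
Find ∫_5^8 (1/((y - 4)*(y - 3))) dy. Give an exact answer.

log(8/5)

Factor the denominator: y**2 - 7*y + 12 = (y - 3)(y - 4).
Partial fractions: 1/((y - 4)*(y - 3)) = -1/(y - 3) + 1/(y - 4).
An antiderivative is F(y) = log(y - 4) - log(y - 3).
Then F(8) - F(5) = (log(4/5)) - (-log(2)) = log(8/5).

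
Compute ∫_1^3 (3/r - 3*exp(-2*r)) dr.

An antiderivative is F(r) = 3*log(r) + 3*exp(-2*r)/2.
Then F(3) - F(1) = (3*exp(-6)/2 + 3*log(3)) - (3*exp(-2)/2) = -3*exp(-2)/2 + 3*exp(-6)/2 + 3*log(3).

-3*exp(-2)/2 + 3*exp(-6)/2 + 3*log(3)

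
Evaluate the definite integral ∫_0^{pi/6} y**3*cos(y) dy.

-3*sqrt(3) - pi/2 + pi**3/432 + sqrt(3)*pi**2/24 + 6

Integrate by parts 3 times (u = y^3, dv = cos(y) dy).
An antiderivative is F(y) = y**3*sin(y) + 3*y**2*cos(y) - 6*y*sin(y) - 6*cos(y).
Then F(pi/6) - F(0) = (-3*sqrt(3) - pi/2 + pi**3/432 + sqrt(3)*pi**2/24) - (-6) = -3*sqrt(3) - pi/2 + pi**3/432 + sqrt(3)*pi**2/24 + 6.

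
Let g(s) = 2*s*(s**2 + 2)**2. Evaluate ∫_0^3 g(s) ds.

441

Let u = s**2 + 2, so du = 2*s ds. When s = 0, u = 2; when s = 3, u = 11.
The integral becomes ∫ u**2 du from 2 to 11, with antiderivative u**3/3.
Back in s: F(s) = (s**2 + 2)**3/3.
Then F(3) - F(0) = (1331/3) - (8/3) = 441.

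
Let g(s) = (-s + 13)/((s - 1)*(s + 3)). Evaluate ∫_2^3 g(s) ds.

-4*log(3) - log(2) + 4*log(5)

Factor the denominator: s**2 + 2*s - 3 = (s + 3)(s - 1).
Partial fractions: (-s + 13)/((s - 1)*(s + 3)) = -4/(s + 3) + 3/(s - 1).
An antiderivative is F(s) = 3*log(s - 1) - 4*log(s + 3).
Then F(3) - F(2) = (-4*log(3) - log(2)) - (-4*log(5)) = -4*log(3) - log(2) + 4*log(5).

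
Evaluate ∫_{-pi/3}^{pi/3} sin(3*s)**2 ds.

pi/3

Use the identity sin^2(3*s) = (1 - cos(6*s))/2.
An antiderivative is F(s) = s/2 - sin(6*s)/12.
Then F(pi/3) - F(-pi/3) = (pi/6) - (-pi/6) = pi/3.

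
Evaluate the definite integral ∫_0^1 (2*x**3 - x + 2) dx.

By the power rule, an antiderivative is F(x) = x**4/2 - x**2/2 + 2*x.
Then F(1) - F(0) = (2) - (0) = 2.

2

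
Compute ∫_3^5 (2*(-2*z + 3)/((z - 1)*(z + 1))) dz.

-5*log(3) + 6*log(2)

Factor the denominator: z**2 - 1 = (z + 1)(z - 1).
Partial fractions: 2*(-2*z + 3)/((z - 1)*(z + 1)) = -5/(z + 1) + 1/(z - 1).
An antiderivative is F(z) = log(z - 1) - 5*log(z + 1).
Then F(5) - F(3) = (-5*log(3) - 3*log(2)) - (-9*log(2)) = -5*log(3) + 6*log(2).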